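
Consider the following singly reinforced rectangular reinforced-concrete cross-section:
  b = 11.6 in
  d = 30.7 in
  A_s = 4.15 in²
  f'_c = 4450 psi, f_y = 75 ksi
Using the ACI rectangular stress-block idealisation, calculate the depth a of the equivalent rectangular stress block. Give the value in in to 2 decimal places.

a ≈ 7.09 in

T = A_s f_y = 4.15 × 75 = 311.25 kips.
a = T/(0.85 f'_c b) = 311.25/(0.85 × 4.45 × 11.6) = 7.09 in.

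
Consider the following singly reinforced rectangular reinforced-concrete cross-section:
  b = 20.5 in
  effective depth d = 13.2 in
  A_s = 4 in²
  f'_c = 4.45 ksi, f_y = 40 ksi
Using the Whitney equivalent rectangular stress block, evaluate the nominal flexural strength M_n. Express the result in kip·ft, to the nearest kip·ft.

M_n ≈ 162 kip·ft

T = A_s f_y = 4 × 40 = 160 kips.
a = T/(0.85 f'_c b) = 160/(0.85 × 4.45 × 20.5) = 2.063 in.
M_n = T(d − a/2) = 160 × (13.2 − 1.0315) = 1947.0 kip·in = 1947.0/12 = 162.25 kip·ft.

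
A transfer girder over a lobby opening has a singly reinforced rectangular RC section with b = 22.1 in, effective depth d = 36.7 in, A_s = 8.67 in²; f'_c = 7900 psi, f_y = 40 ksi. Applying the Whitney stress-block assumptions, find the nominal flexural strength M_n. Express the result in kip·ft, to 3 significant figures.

T = A_s f_y = 8.67 × 40 = 346.8 kips.
a = T/(0.85 f'_c b) = 346.8/(0.85 × 7.9 × 22.1) = 2.337 in.
M_n = T(d − a/2) = 346.8 × (36.7 − 1.1685) = 12322.3 kip·in = 12322.3/12 = 1026.86 kip·ft.

M_n ≈ 1030 kip·ft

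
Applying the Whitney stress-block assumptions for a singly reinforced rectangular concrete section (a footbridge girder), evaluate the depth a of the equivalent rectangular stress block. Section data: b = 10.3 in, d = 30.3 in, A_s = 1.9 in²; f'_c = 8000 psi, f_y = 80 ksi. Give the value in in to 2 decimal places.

a ≈ 2.17 in

T = A_s f_y = 1.9 × 80 = 152 kips.
a = T/(0.85 f'_c b) = 152/(0.85 × 8 × 10.3) = 2.17 in.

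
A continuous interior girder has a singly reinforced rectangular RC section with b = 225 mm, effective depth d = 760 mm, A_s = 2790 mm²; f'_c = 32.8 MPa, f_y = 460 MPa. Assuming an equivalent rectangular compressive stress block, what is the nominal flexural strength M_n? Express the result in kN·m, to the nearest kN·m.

M_n ≈ 844 kN·m

T = A_s f_y = 2790 × 460 = 1283400 N = 1283.4 kN.
From C = T: a = T/(0.85 f'_c b) = 1283400/(0.85 × 32.8 × 225) = 204.59 mm.
M_n = T(d − a/2) = 1283.4 kN × (760 − 102.295) mm = 844.10 kN·m.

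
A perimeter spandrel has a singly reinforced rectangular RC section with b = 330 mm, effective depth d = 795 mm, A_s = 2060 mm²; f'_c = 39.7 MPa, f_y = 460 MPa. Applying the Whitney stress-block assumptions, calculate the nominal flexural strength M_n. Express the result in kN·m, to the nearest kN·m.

M_n ≈ 713 kN·m

T = A_s f_y = 2060 × 460 = 947600 N = 947.6 kN.
From C = T: a = T/(0.85 f'_c b) = 947600/(0.85 × 39.7 × 330) = 85.09 mm.
M_n = T(d − a/2) = 947.6 kN × (795 − 42.545) mm = 713.03 kN·m.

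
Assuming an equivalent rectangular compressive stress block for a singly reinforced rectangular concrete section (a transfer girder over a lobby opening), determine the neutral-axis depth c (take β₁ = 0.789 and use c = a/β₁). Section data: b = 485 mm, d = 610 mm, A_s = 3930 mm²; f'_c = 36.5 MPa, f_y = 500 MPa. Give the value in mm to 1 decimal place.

T = A_s f_y = 3930 × 500 = 1965000 N = 1965 kN.
Setting C = 0.85 f'_c a b equal to T: a = 1965000/(0.85 × 36.5 × 485) = 130.590 mm.
With β₁ = 0.789, c = a/β₁ = 130.590/0.789 = 165.5 mm.

c ≈ 165.5 mm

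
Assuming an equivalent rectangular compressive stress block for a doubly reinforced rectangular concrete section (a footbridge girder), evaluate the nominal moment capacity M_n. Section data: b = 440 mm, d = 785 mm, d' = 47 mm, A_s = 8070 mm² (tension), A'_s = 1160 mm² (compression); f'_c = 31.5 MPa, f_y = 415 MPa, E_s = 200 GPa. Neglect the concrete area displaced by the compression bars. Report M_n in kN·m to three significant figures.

Assume both tension and compression steel yield.
Net tension couple steel: A_s − A'_s = 6910 mm².
a = (A_s − A'_s) f_y / (0.85 f'_c b) = 2867650/(0.85 × 31.5 × 440) = 243.41 mm.
c = a/β₁ = 243.41/0.825 = 295.04 mm; ε'_s = 0.003(c − d')/c = 0.0025 ≥ f_y/E_s = 0.0021, so compression steel does yield.
M_n = (A_s − A'_s) f_y (d − a/2) + A'_s f_y (d − d') = [2867650 × (785 − 121.705) + 481400 × (785 − 47)] × 10⁻⁶ = 1902.10 + 355.27 = 2257.37 kN·m.

M_n ≈ 2260 kN·m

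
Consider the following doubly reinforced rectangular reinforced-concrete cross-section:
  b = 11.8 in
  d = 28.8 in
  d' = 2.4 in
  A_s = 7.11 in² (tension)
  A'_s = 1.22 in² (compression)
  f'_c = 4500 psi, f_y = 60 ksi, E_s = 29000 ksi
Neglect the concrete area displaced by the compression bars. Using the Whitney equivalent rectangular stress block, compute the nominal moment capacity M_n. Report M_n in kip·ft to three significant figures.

M_n ≈ 894 kip·ft

Assume both steels yield.
a = (A_s − A'_s) f_y/(0.85 f'_c b) = (7.11 − 1.22) × 60/(0.85 × 4.5 × 11.8) = 7.830 in.
c = a/β₁ = 7.830/0.825 = 9.491 in; ε'_s = 0.003(c − d')/c = 0.0022 ≥ ε_y = 0.0021, so the compression steel yields.
M_n = (A_s − A'_s) f_y (d − a/2) + A'_s f_y (d − d') = 353.4 × (28.8 − 3.915) + 73.2 × (28.8 − 2.4) = 8794.4 + 1932.5 = 10726.9 kip·in = 10726.9/12 = 893.91 kip·ft.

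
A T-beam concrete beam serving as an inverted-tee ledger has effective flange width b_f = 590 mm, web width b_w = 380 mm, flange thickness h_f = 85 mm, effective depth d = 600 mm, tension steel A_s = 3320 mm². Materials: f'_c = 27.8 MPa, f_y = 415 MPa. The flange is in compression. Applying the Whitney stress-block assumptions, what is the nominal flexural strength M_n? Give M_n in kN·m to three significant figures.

Tension: T = A_s f_y = 3320 × 415 = 1377800 N.
Try a within the flange: a = T/(0.85 f'_c b_f) = 1377800/(0.85 × 27.8 × 590) = 98.83 mm.
a = 98.83 > h_f = 85 mm: the block extends into the web. Split into flange-overhang and web parts.
C_f = 0.85 f'_c (b_f − b_w) h_f = 0.85 × 27.8 × (590 − 380) × 85 = 421796 N.
Remaining web compression depth: a_w = (T − C_f)/(0.85 f'_c b_w) = (1377800 − 421796)/(0.85 × 27.8 × 380) = 106.47 mm.
M_n = C_f(d − h_f/2) + (T − C_f)(d − a_w/2) = 421796 × (600 − 42.5) + 956004 × (600 − 53.235) = 235.15 + 522.71 = 757.86 × 10⁶ N·mm.
M_n = 757.86 kN·m.

M_n ≈ 758 kN·m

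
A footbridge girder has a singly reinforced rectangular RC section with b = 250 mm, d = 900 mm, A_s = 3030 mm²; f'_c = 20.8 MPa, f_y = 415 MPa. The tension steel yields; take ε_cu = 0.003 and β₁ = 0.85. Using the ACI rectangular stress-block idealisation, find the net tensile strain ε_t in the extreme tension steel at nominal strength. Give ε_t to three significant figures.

ε_t ≈ 0.00507

a = A_s f_y/(0.85 f'_c b) = 284.49 mm.
β₁ = 0.85, so c = a/β₁ = 284.49/0.85 = 334.69 mm.
From the linear strain diagram with ε_cu = 0.003: ε_t = 0.003 (d − c)/c = 0.003 × (900 − 334.69)/334.69 = 0.00507.
Since ε_t ≥ 0.005, the section is tension-controlled.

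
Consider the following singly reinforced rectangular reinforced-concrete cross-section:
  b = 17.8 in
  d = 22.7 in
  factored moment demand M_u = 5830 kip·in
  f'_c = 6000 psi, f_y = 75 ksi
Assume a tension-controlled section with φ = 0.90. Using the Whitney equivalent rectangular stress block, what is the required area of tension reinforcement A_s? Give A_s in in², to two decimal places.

A_s ≈ 4.11 in²

M_n = M_u/φ = 5830/0.90 = 6477.78 kip·in.
From M_n = 0.85 f'_c a b (d − a/2):
a = d − √(d² − 2M_n/(0.85 f'_c b)) = 22.7 − √(22.7² − 2 × 6477.78/(0.85 × 6 × 17.8)) = 3.398 in.
A_s = 0.85 f'_c a b / f_y = 0.85 × 6 × 3.398 × 17.8 / 75 = 4.113 in².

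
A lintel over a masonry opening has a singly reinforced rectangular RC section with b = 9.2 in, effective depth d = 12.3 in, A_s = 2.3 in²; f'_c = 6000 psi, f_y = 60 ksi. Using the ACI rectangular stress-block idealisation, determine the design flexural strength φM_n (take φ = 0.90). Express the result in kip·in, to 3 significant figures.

φM_n ≈ 1350 kip·in

T = A_s f_y = 2.3 × 60 = 138 kips.
a = T/(0.85 f'_c b) = 138/(0.85 × 6 × 9.2) = 2.941 in.
M_n = T(d − a/2) = 138 × (12.3 − 1.4705) = 1494.5 kip·in.
φM_n = 0.90 × 1494.5 = 1345.1 kip·in.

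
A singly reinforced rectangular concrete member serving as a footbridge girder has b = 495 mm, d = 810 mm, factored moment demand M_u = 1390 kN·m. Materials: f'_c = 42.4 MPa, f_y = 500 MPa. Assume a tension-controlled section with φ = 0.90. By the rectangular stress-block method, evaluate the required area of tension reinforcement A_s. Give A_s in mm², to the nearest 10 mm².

M_n = M_u/φ = 1390/0.90 = 1544.44 kN·m.
With M_n = 0.85 f'_c a b (d − a/2), solve the quadratic for a:
a = d − √(d² − 2M_n/(0.85 f'_c b)) = 810 − √(810² − 2 × 1544.44×10⁶/(0.85 × 42.4 × 495)) = 115.05 mm.
A_s = 0.85 f'_c a b / f_y = 0.85 × 42.4 × 115.05 × 495 / 500 = 4104.9 mm².

A_s ≈ 4100 mm²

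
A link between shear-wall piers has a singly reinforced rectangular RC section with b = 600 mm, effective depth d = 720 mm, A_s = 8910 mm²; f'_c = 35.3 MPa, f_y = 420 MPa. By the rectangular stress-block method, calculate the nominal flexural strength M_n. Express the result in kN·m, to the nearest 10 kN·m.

T = A_s f_y = 8910 × 420 = 3742200 N = 3742.2 kN.
From C = T: a = T/(0.85 f'_c b) = 3742200/(0.85 × 35.3 × 600) = 207.87 mm.
M_n = T(d − a/2) = 3742.2 kN × (720 − 103.935) mm = 2305.44 kN·m.

M_n ≈ 2310 kN·m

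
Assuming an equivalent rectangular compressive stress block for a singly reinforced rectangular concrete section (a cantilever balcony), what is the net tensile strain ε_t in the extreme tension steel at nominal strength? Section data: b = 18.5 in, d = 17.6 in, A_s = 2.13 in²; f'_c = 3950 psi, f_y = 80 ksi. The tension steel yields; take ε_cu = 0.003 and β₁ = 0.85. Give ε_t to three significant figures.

a = A_s f_y/(0.85 f'_c b) = 2.743 in.
β₁ = 0.85, so c = a/β₁ = 2.743/0.85 = 3.227 in.
From the linear strain diagram with ε_cu = 0.003: ε_t = 0.003 (d − c)/c = 0.003 × (17.6 − 3.227)/3.227 = 0.0134.
Since ε_t ≥ 0.005, the section is tension-controlled.

ε_t ≈ 0.0134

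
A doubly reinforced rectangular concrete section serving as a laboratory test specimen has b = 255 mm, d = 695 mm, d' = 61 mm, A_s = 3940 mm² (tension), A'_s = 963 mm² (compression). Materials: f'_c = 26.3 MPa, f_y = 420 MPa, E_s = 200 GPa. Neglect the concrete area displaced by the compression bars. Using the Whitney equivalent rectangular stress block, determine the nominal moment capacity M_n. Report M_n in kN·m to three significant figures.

Assume both tension and compression steel yield.
Net tension couple steel: A_s − A'_s = 2977 mm².
a = (A_s − A'_s) f_y / (0.85 f'_c b) = 1250340/(0.85 × 26.3 × 255) = 219.34 mm.
c = a/β₁ = 219.34/0.85 = 258.05 mm; ε'_s = 0.003(c − d')/c = 0.0023 ≥ f_y/E_s = 0.0021, so compression steel does yield.
M_n = (A_s − A'_s) f_y (d − a/2) + A'_s f_y (d − d') = [1250340 × (695 − 109.67) + 404460 × (695 − 61)] × 10⁻⁶ = 731.86 + 256.43 = 988.29 kN·m.

M_n ≈ 988 kN·m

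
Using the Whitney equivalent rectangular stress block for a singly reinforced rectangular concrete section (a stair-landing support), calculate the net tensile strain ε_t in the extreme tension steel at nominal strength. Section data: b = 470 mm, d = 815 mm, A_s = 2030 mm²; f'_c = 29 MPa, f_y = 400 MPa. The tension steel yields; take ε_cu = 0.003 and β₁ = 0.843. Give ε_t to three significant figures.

a = A_s f_y/(0.85 f'_c b) = 70.09 mm.
β₁ = 0.843, so c = a/β₁ = 70.09/0.843 = 83.14 mm.
From the linear strain diagram with ε_cu = 0.003: ε_t = 0.003 (d − c)/c = 0.003 × (815 − 83.14)/83.14 = 0.0264.
Since ε_t ≥ 0.005, the section is tension-controlled.

ε_t ≈ 0.0264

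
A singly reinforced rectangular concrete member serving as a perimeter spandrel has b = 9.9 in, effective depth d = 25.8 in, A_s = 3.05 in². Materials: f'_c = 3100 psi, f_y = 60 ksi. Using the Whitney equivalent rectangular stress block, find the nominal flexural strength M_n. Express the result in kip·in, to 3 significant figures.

M_n ≈ 4080 kip·in

T = A_s f_y = 3.05 × 60 = 183 kips.
a = T/(0.85 f'_c b) = 183/(0.85 × 3.1 × 9.9) = 7.015 in.
M_n = T(d − a/2) = 183 × (25.8 − 3.5075) = 4079.5 kip·in.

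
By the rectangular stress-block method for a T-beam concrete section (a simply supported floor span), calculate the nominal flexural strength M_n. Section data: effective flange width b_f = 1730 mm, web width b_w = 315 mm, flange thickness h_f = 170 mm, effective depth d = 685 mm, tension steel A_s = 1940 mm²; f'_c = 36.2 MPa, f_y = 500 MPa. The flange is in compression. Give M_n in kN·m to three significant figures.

Tension: T = A_s f_y = 1940 × 500 = 970000 N.
Try a within the flange: a = T/(0.85 f'_c b_f) = 970000/(0.85 × 36.2 × 1730) = 18.22 mm.
Since a = 18.22 ≤ h_f = 170 mm, the stress block lies entirely in the flange; analyse as a rectangular beam of width b_f.
M_n = T(d − a/2) = 970000 × (685 − 9.11) = 655.61 × 10⁶ N·mm.
M_n = 655.61 kN·m.

M_n ≈ 656 kN·m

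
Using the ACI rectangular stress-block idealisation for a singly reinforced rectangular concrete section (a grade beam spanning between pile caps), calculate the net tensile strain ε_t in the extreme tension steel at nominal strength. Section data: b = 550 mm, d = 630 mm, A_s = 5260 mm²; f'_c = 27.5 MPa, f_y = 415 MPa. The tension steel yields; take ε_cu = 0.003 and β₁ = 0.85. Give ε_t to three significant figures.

ε_t ≈ 0.00646

a = A_s f_y/(0.85 f'_c b) = 169.79 mm.
β₁ = 0.85, so c = a/β₁ = 169.79/0.85 = 199.75 mm.
From the linear strain diagram with ε_cu = 0.003: ε_t = 0.003 (d − c)/c = 0.003 × (630 − 199.75)/199.75 = 0.00646.
Since ε_t ≥ 0.005, the section is tension-controlled.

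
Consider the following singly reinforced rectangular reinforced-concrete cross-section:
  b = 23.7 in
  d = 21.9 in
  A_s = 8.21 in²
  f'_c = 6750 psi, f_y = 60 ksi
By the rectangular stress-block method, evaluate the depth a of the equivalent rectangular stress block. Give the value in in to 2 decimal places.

a ≈ 3.62 in

T = A_s f_y = 8.21 × 60 = 492.6 kips.
a = T/(0.85 f'_c b) = 492.6/(0.85 × 6.75 × 23.7) = 3.62 in.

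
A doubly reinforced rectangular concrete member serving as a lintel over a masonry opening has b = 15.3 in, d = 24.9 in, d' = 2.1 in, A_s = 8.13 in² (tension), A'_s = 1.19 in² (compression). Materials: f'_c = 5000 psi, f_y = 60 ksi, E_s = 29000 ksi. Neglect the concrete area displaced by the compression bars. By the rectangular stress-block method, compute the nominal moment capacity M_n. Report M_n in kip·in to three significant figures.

Assume both steels yield.
a = (A_s − A'_s) f_y/(0.85 f'_c b) = (8.13 − 1.19) × 60/(0.85 × 5 × 15.3) = 6.404 in.
c = a/β₁ = 6.404/0.8 = 8.005 in; ε'_s = 0.003(c − d')/c = 0.0022 ≥ ε_y = 0.0021, so the compression steel yields.
M_n = (A_s − A'_s) f_y (d − a/2) + A'_s f_y (d − d') = 416.4 × (24.9 − 3.202) + 71.4 × (24.9 − 2.1) = 9035.0 + 1627.9 = 10662.9 kip·in.

M_n ≈ 10700 kip·in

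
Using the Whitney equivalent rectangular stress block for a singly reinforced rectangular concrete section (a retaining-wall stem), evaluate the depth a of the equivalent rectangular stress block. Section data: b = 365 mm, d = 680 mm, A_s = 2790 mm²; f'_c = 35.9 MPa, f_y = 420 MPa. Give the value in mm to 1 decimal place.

T = A_s f_y = 2790 × 420 = 1171800 N = 1171.8 kN.
Setting C = 0.85 f'_c a b equal to T: a = 1171800/(0.85 × 35.9 × 365) = 105.2 mm.

a ≈ 105.2 mm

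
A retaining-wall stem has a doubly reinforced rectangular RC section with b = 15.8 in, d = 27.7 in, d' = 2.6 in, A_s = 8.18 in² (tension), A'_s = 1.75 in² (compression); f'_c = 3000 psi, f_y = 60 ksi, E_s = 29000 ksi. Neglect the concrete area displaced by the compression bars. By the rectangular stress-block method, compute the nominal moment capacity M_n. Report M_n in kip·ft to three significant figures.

M_n ≈ 956 kip·ft

Assume both steels yield.
a = (A_s − A'_s) f_y/(0.85 f'_c b) = (8.18 − 1.75) × 60/(0.85 × 3 × 15.8) = 9.576 in.
c = a/β₁ = 9.576/0.85 = 11.266 in; ε'_s = 0.003(c − d')/c = 0.0023 ≥ ε_y = 0.0021, so the compression steel yields.
M_n = (A_s − A'_s) f_y (d − a/2) + A'_s f_y (d − d') = 385.8 × (27.7 − 4.788) + 105 × (27.7 − 2.6) = 8839.4 + 2635.5 = 11474.9 kip·in = 11474.9/12 = 956.24 kip·ft.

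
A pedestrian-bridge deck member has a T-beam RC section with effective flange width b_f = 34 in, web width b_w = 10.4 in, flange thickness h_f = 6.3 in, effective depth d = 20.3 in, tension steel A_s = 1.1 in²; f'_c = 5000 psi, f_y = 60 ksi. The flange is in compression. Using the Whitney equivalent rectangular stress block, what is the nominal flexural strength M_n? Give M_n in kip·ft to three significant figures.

M_n ≈ 110 kip·ft

Tension: T = A_s f_y = 1.1 × 60 = 66 kips.
Try a within the flange: a = T/(0.85 f'_c b_f) = 66/(0.85 × 5 × 34) = 0.457 in.
Since a = 0.457 ≤ h_f = 6.3 in, the stress block lies entirely in the flange; analyse as a rectangular beam of width b_f.
M_n = T(d − a/2) = 66 × (20.3 − 0.2285) = 1324.7 kip·in.
M_n = 1324.7/12 = 110.39 kip·ft.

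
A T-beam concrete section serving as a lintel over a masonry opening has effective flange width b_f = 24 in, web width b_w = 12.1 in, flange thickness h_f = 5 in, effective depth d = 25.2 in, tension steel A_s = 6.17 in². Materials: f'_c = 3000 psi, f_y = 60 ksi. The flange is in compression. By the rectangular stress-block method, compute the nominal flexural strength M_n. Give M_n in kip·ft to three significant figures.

Tension: T = A_s f_y = 6.17 × 60 = 370.2 kips.
Try a within the flange: a = T/(0.85 f'_c b_f) = 370.2/(0.85 × 3 × 24) = 6.049 in.
a = 6.049 > h_f = 5 in: the block extends into the web. Split into flange-overhang and web parts.
C_f = 0.85 f'_c (b_f − b_w) h_f = 0.85 × 3 × (24 − 12.1) × 5 = 151.7 kips.
Remaining web compression depth: a_w = (T − C_f)/(0.85 f'_c b_w) = (370.2 − 151.7)/(0.85 × 3 × 12.1) = 7.082 in.
M_n = C_f(d − h_f/2) + (T − C_f)(d − a_w/2) = 151.7 × (25.2 − 2.5) + 218.5 × (25.2 − 3.541) = 3443.6 + 4732.5 = 8176.1 kip·in.
M_n = 8176.1/12 = 681.34 kip·ft.

M_n ≈ 681 kip·ft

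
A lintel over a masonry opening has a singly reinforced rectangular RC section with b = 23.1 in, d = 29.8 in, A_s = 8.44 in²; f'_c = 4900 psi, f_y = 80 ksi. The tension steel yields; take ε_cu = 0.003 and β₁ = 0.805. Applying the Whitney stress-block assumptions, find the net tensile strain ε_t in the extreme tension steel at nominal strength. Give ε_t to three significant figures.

a = A_s f_y/(0.85 f'_c b) = 7.018 in.
β₁ = 0.805, so c = a/β₁ = 7.018/0.805 = 8.718 in.
From the linear strain diagram with ε_cu = 0.003: ε_t = 0.003 (d − c)/c = 0.003 × (29.8 − 8.718)/8.718 = 0.00725.
Since ε_t ≥ 0.005, the section is tension-controlled.

ε_t ≈ 0.00725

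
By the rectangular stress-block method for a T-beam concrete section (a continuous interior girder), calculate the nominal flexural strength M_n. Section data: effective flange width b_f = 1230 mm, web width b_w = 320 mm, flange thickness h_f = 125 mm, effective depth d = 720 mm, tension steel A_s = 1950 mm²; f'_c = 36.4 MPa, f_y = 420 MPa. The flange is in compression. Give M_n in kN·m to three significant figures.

M_n ≈ 581 kN·m

Tension: T = A_s f_y = 1950 × 420 = 819000 N.
Try a within the flange: a = T/(0.85 f'_c b_f) = 819000/(0.85 × 36.4 × 1230) = 21.52 mm.
Since a = 21.52 ≤ h_f = 125 mm, the stress block lies entirely in the flange; analyse as a rectangular beam of width b_f.
M_n = T(d − a/2) = 819000 × (720 − 10.76) = 580.87 × 10⁶ N·mm.
M_n = 580.87 kN·m.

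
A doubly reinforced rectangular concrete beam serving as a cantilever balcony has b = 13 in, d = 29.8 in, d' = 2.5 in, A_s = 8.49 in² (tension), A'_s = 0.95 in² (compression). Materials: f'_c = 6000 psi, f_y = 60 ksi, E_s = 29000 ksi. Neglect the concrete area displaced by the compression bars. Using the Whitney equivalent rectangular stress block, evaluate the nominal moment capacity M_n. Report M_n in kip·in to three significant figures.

Assume both steels yield.
a = (A_s − A'_s) f_y/(0.85 f'_c b) = (8.49 − 0.95) × 60/(0.85 × 6 × 13) = 6.824 in.
c = a/β₁ = 6.824/0.75 = 9.099 in; ε'_s = 0.003(c − d')/c = 0.0022 ≥ ε_y = 0.0021, so the compression steel yields.
M_n = (A_s − A'_s) f_y (d − a/2) + A'_s f_y (d − d') = 452.4 × (29.8 − 3.412) + 57 × (29.8 − 2.5) = 11937.9 + 1556.1 = 13494.0 kip·in.

M_n ≈ 13500 kip·in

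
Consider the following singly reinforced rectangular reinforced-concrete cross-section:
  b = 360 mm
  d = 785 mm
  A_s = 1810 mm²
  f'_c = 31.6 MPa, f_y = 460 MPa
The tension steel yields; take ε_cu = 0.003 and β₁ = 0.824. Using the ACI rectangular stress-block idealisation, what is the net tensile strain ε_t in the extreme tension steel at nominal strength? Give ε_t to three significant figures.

ε_t ≈ 0.0195

a = A_s f_y/(0.85 f'_c b) = 86.10 mm.
β₁ = 0.824, so c = a/β₁ = 86.10/0.824 = 104.49 mm.
From the linear strain diagram with ε_cu = 0.003: ε_t = 0.003 (d − c)/c = 0.003 × (785 − 104.49)/104.49 = 0.0195.
Since ε_t ≥ 0.005, the section is tension-controlled.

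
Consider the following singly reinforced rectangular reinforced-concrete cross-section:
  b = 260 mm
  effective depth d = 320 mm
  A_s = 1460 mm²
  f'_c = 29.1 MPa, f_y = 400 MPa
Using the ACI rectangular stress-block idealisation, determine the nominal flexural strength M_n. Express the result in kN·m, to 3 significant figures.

T = A_s f_y = 1460 × 400 = 584000 N = 584 kN.
From C = T: a = T/(0.85 f'_c b) = 584000/(0.85 × 29.1 × 260) = 90.81 mm.
M_n = T(d − a/2) = 584 kN × (320 − 45.405) mm = 160.36 kN·m.

M_n ≈ 160 kN·m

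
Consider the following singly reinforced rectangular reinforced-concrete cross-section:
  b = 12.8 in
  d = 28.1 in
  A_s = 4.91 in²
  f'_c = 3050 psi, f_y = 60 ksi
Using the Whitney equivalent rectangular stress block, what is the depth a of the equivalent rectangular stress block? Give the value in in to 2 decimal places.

T = A_s f_y = 4.91 × 60 = 294.6 kips.
a = T/(0.85 f'_c b) = 294.6/(0.85 × 3.05 × 12.8) = 8.88 in.

a ≈ 8.88 in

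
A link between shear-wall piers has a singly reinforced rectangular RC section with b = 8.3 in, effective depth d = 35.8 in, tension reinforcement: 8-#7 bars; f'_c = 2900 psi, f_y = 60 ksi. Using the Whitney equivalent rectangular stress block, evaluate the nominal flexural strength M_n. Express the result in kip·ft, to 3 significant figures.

A_s = 8 × 0.6 = 4.8 in².
T = A_s f_y = 4.8 × 60 = 288 kips.
a = T/(0.85 f'_c b) = 288/(0.85 × 2.9 × 8.3) = 14.077 in.
M_n = T(d − a/2) = 288 × (35.8 − 7.0385) = 8283.3 kip·in = 8283.3/12 = 690.28 kip·ft.

M_n ≈ 690 kip·ft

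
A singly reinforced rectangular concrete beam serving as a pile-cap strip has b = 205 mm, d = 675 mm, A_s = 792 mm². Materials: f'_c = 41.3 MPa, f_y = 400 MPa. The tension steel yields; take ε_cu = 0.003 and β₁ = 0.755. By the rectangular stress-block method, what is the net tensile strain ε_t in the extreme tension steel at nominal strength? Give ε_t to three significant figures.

a = A_s f_y/(0.85 f'_c b) = 44.02 mm.
β₁ = 0.755, so c = a/β₁ = 44.02/0.755 = 58.30 mm.
From the linear strain diagram with ε_cu = 0.003: ε_t = 0.003 (d − c)/c = 0.003 × (675 − 58.30)/58.30 = 0.0317.
Since ε_t ≥ 0.005, the section is tension-controlled.

ε_t ≈ 0.0317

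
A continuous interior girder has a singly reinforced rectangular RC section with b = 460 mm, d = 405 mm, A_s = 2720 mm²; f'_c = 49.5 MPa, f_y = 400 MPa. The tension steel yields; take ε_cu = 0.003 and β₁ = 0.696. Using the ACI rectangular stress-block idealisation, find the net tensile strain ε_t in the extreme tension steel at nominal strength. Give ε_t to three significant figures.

a = A_s f_y/(0.85 f'_c b) = 56.21 mm.
β₁ = 0.696, so c = a/β₁ = 56.21/0.696 = 80.76 mm.
From the linear strain diagram with ε_cu = 0.003: ε_t = 0.003 (d − c)/c = 0.003 × (405 − 80.76)/80.76 = 0.0120.
Since ε_t ≥ 0.005, the section is tension-controlled.

ε_t ≈ 0.0120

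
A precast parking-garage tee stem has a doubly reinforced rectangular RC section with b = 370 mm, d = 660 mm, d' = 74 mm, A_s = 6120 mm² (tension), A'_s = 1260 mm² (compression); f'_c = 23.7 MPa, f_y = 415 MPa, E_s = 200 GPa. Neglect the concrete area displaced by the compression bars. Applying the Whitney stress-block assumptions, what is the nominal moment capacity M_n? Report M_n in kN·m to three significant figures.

Assume both tension and compression steel yield.
Net tension couple steel: A_s − A'_s = 4860 mm².
a = (A_s − A'_s) f_y / (0.85 f'_c b) = 2016900/(0.85 × 23.7 × 370) = 270.59 mm.
c = a/β₁ = 270.59/0.85 = 318.34 mm; ε'_s = 0.003(c − d')/c = 0.0023 ≥ f_y/E_s = 0.0021, so compression steel does yield.
M_n = (A_s − A'_s) f_y (d − a/2) + A'_s f_y (d − d') = [2016900 × (660 − 135.295) + 522900 × (660 − 74)] × 10⁻⁶ = 1058.28 + 306.42 = 1364.70 kN·m.

M_n ≈ 1360 kN·m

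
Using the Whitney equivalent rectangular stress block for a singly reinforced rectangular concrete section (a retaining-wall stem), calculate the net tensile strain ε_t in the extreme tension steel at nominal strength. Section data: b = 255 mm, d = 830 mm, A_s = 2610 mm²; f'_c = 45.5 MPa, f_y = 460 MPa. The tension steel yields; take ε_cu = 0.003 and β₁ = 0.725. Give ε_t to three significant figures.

ε_t ≈ 0.0118

a = A_s f_y/(0.85 f'_c b) = 121.74 mm.
β₁ = 0.725, so c = a/β₁ = 121.74/0.725 = 167.92 mm.
From the linear strain diagram with ε_cu = 0.003: ε_t = 0.003 (d − c)/c = 0.003 × (830 − 167.92)/167.92 = 0.0118.
Since ε_t ≥ 0.005, the section is tension-controlled.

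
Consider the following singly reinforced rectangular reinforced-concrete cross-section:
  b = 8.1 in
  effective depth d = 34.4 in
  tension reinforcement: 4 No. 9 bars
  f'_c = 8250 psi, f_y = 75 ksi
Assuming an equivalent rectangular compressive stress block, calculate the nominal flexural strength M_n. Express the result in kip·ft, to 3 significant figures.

M_n ≈ 794 kip·ft

A_s = 4 × 1 = 4 in².
T = A_s f_y = 4 × 75 = 300 kips.
a = T/(0.85 f'_c b) = 300/(0.85 × 8.25 × 8.1) = 5.282 in.
M_n = T(d − a/2) = 300 × (34.4 − 2.641) = 9527.7 kip·in = 9527.7/12 = 793.98 kip·ft.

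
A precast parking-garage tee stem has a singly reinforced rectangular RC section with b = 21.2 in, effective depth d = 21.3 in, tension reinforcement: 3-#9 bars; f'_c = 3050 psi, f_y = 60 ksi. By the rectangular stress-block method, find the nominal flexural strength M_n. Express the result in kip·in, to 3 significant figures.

A_s = 3 × 1 = 3 in².
T = A_s f_y = 3 × 60 = 180 kips.
a = T/(0.85 f'_c b) = 180/(0.85 × 3.05 × 21.2) = 3.275 in.
M_n = T(d − a/2) = 180 × (21.3 − 1.6375) = 3539.3 kip·in.

M_n ≈ 3540 kip·in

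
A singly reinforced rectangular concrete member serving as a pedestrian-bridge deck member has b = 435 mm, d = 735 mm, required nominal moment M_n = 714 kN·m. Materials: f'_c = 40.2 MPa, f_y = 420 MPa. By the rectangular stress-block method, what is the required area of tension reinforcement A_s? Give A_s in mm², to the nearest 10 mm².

A_s ≈ 2430 mm²

With M_n = 0.85 f'_c a b (d − a/2), solve the quadratic for a:
a = d − √(d² − 2M_n/(0.85 f'_c b)) = 735 − √(735² − 2 × 714×10⁶/(0.85 × 40.2 × 435)) = 68.55 mm.
A_s = 0.85 f'_c a b / f_y = 0.85 × 40.2 × 68.55 × 435 / 420 = 2426.0 mm².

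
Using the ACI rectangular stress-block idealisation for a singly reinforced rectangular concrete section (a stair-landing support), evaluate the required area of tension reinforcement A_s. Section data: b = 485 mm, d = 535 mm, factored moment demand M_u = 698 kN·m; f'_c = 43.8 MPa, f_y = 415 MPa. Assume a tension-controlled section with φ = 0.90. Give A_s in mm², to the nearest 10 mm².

M_n = M_u/φ = 698/0.90 = 775.556 kN·m.
With M_n = 0.85 f'_c a b (d − a/2), solve the quadratic for a:
a = d − √(d² − 2M_n/(0.85 f'_c b)) = 535 − √(535² − 2 × 775.556×10⁶/(0.85 × 43.8 × 485)) = 87.43 mm.
A_s = 0.85 f'_c a b / f_y = 0.85 × 43.8 × 87.43 × 485 / 415 = 3804.1 mm².

A_s ≈ 3800 mm²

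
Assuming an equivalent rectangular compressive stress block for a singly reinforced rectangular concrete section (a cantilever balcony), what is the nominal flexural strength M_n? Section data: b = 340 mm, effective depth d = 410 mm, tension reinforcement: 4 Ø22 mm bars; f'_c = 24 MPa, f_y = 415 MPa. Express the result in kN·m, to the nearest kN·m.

A_s = 4 × 380 = 1520 mm².
T = A_s f_y = 1520 × 415 = 630800 N = 630.8 kN.
From C = T: a = T/(0.85 f'_c b) = 630800/(0.85 × 24 × 340) = 90.95 mm.
M_n = T(d − a/2) = 630.8 kN × (410 − 45.475) mm = 229.94 kN·m.

M_n ≈ 230 kN·m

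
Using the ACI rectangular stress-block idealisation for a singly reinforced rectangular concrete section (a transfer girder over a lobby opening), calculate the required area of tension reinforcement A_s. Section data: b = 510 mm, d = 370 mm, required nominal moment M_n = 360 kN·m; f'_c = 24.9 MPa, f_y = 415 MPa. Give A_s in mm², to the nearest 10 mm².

With M_n = 0.85 f'_c a b (d − a/2), solve the quadratic for a:
a = d − √(d² − 2M_n/(0.85 f'_c b)) = 370 − √(370² − 2 × 360×10⁶/(0.85 × 24.9 × 510)) = 105.05 mm.
A_s = 0.85 f'_c a b / f_y = 0.85 × 24.9 × 105.05 × 510 / 415 = 2732.4 mm².

A_s ≈ 2730 mm²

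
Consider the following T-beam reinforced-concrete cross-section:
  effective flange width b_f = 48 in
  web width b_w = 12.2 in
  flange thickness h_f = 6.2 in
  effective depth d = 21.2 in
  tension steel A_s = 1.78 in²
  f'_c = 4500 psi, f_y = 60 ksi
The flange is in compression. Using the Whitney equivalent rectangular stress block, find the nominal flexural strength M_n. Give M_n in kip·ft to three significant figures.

M_n ≈ 186 kip·ft

Tension: T = A_s f_y = 1.78 × 60 = 106.8 kips.
Try a within the flange: a = T/(0.85 f'_c b_f) = 106.8/(0.85 × 4.5 × 48) = 0.582 in.
Since a = 0.582 ≤ h_f = 6.2 in, the stress block lies entirely in the flange; analyse as a rectangular beam of width b_f.
M_n = T(d − a/2) = 106.8 × (21.2 − 0.291) = 2233.1 kip·in.
M_n = 2233.1/12 = 186.09 kip·ft.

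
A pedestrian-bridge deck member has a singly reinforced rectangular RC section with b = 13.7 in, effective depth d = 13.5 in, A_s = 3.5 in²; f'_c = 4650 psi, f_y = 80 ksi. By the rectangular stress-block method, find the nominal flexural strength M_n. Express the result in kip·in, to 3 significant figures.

T = A_s f_y = 3.5 × 80 = 280 kips.
a = T/(0.85 f'_c b) = 280/(0.85 × 4.65 × 13.7) = 5.171 in.
M_n = T(d − a/2) = 280 × (13.5 − 2.5855) = 3056.1 kip·in.

M_n ≈ 3060 kip·in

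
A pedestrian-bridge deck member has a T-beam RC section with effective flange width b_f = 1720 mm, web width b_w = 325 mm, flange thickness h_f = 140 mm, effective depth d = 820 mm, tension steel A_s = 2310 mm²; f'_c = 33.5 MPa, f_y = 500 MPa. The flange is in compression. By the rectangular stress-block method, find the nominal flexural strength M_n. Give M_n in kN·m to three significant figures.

M_n ≈ 933 kN·m

Tension: T = A_s f_y = 2310 × 500 = 1155000 N.
Try a within the flange: a = T/(0.85 f'_c b_f) = 1155000/(0.85 × 33.5 × 1720) = 23.58 mm.
Since a = 23.58 ≤ h_f = 140 mm, the stress block lies entirely in the flange; analyse as a rectangular beam of width b_f.
M_n = T(d − a/2) = 1155000 × (820 − 11.79) = 933.48 × 10⁶ N·mm.
M_n = 933.48 kN·m.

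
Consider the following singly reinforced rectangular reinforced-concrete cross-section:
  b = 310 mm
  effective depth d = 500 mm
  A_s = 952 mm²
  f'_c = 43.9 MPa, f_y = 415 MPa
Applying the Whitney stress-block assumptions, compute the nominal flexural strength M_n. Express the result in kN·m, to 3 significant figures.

T = A_s f_y = 952 × 415 = 395080 N = 395.08 kN.
From C = T: a = T/(0.85 f'_c b) = 395080/(0.85 × 43.9 × 310) = 34.15 mm.
M_n = T(d − a/2) = 395.08 kN × (500 − 17.075) mm = 190.79 kN·m.

M_n ≈ 191 kN·m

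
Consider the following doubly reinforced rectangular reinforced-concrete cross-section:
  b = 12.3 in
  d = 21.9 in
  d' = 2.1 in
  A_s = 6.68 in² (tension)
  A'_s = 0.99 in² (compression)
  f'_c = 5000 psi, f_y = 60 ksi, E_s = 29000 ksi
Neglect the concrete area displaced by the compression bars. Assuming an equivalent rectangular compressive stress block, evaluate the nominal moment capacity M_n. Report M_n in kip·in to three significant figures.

Assume both steels yield.
a = (A_s − A'_s) f_y/(0.85 f'_c b) = (6.68 − 0.99) × 60/(0.85 × 5 × 12.3) = 6.531 in.
c = a/β₁ = 6.531/0.8 = 8.164 in; ε'_s = 0.003(c − d')/c = 0.0022 ≥ ε_y = 0.0021, so the compression steel yields.
M_n = (A_s − A'_s) f_y (d − a/2) + A'_s f_y (d − d') = 341.4 × (21.9 − 3.2655) + 59.4 × (21.9 − 2.1) = 6361.8 + 1176.1 = 7537.9 kip·in.

M_n ≈ 7540 kip·in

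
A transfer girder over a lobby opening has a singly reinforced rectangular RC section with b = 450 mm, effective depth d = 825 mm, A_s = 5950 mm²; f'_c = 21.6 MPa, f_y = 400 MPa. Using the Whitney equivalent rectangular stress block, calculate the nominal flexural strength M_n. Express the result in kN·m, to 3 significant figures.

T = A_s f_y = 5950 × 400 = 2380000 N = 2380 kN.
From C = T: a = T/(0.85 f'_c b) = 2380000/(0.85 × 21.6 × 450) = 288.07 mm.
M_n = T(d − a/2) = 2380 kN × (825 − 144.035) mm = 1620.70 kN·m.

M_n ≈ 1620 kN·m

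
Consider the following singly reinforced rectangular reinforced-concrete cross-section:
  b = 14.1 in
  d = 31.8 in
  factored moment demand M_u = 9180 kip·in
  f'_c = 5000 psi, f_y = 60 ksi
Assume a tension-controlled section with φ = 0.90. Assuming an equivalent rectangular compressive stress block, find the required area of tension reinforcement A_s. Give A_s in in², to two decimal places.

A_s ≈ 5.89 in²

M_n = M_u/φ = 9180/0.90 = 10200 kip·in.
From M_n = 0.85 f'_c a b (d − a/2):
a = d − √(d² − 2M_n/(0.85 f'_c b)) = 31.8 − √(31.8² − 2 × 10200/(0.85 × 5 × 14.1)) = 5.900 in.
A_s = 0.85 f'_c a b / f_y = 0.85 × 5 × 5.900 × 14.1 / 60 = 5.893 in².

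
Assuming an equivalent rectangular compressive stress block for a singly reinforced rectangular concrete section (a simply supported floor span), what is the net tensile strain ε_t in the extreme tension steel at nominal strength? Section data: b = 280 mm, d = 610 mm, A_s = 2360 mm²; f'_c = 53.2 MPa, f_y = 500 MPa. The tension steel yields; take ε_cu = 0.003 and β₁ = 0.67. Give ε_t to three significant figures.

a = A_s f_y/(0.85 f'_c b) = 93.20 mm.
β₁ = 0.67, so c = a/β₁ = 93.20/0.67 = 139.10 mm.
From the linear strain diagram with ε_cu = 0.003: ε_t = 0.003 (d − c)/c = 0.003 × (610 − 139.10)/139.10 = 0.0102.
Since ε_t ≥ 0.005, the section is tension-controlled.

ε_t ≈ 0.0102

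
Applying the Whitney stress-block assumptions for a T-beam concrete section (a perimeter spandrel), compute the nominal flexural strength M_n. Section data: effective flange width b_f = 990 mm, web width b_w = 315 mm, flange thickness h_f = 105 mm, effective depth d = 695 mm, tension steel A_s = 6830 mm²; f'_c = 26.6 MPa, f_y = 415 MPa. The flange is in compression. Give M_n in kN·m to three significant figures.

Tension: T = A_s f_y = 6830 × 415 = 2834450 N.
Try a within the flange: a = T/(0.85 f'_c b_f) = 2834450/(0.85 × 26.6 × 990) = 126.63 mm.
a = 126.63 > h_f = 105 mm: the block extends into the web. Split into flange-overhang and web parts.
C_f = 0.85 f'_c (b_f − b_w) h_f = 0.85 × 26.6 × (990 − 315) × 105 = 1602484 N.
Remaining web compression depth: a_w = (T − C_f)/(0.85 f'_c b_w) = (2834450 − 1602484)/(0.85 × 26.6 × 315) = 172.98 mm.
M_n = C_f(d − h_f/2) + (T − C_f)(d − a_w/2) = 1602484 × (695 − 52.5) + 1231966 × (695 − 86.49) = 1029.60 + 749.66 = 1779.26 × 10⁶ N·mm.
M_n = 1779.26 kN·m.

M_n ≈ 1780 kN·m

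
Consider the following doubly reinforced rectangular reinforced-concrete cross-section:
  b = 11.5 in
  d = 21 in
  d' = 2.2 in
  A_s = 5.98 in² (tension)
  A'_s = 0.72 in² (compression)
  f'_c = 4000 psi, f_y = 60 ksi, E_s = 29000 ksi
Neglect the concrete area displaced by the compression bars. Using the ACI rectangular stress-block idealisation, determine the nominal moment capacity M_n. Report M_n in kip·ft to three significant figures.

Assume both steels yield.
a = (A_s − A'_s) f_y/(0.85 f'_c b) = (5.98 − 0.72) × 60/(0.85 × 4 × 11.5) = 8.072 in.
c = a/β₁ = 8.072/0.85 = 9.496 in; ε'_s = 0.003(c − d')/c = 0.0023 ≥ ε_y = 0.0021, so the compression steel yields.
M_n = (A_s − A'_s) f_y (d − a/2) + A'_s f_y (d − d') = 315.6 × (21 − 4.036) + 43.2 × (21 − 2.2) = 5353.8 + 812.2 = 6166.0 kip·in = 6166.0/12 = 513.83 kip·ft.

M_n ≈ 514 kip·ft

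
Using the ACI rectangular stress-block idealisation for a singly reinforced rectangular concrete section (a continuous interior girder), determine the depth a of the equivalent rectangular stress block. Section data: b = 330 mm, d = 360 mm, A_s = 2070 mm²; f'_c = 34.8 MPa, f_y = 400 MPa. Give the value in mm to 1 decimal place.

T = A_s f_y = 2070 × 400 = 828000 N = 828 kN.
Setting C = 0.85 f'_c a b equal to T: a = 828000/(0.85 × 34.8 × 330) = 84.8 mm.

a ≈ 84.8 mm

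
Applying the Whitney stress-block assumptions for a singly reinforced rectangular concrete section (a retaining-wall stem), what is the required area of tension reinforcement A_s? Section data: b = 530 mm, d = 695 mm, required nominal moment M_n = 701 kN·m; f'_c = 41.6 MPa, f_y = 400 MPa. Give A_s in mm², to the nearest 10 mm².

With M_n = 0.85 f'_c a b (d − a/2), solve the quadratic for a:
a = d − √(d² − 2M_n/(0.85 f'_c b)) = 695 − √(695² − 2 × 701×10⁶/(0.85 × 41.6 × 530)) = 56.08 mm.
A_s = 0.85 f'_c a b / f_y = 0.85 × 41.6 × 56.08 × 530 / 400 = 2627.5 mm².

A_s ≈ 2630 mm²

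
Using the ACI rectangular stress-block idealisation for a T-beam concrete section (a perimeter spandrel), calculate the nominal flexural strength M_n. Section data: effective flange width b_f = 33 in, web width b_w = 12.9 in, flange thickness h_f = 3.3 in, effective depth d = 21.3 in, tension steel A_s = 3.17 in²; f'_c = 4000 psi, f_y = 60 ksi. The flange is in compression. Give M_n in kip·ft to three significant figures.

Tension: T = A_s f_y = 3.17 × 60 = 190.2 kips.
Try a within the flange: a = T/(0.85 f'_c b_f) = 190.2/(0.85 × 4 × 33) = 1.695 in.
Since a = 1.695 ≤ h_f = 3.3 in, the stress block lies entirely in the flange; analyse as a rectangular beam of width b_f.
M_n = T(d − a/2) = 190.2 × (21.3 − 0.8475) = 3890.1 kip·in.
M_n = 3890.1/12 = 324.18 kip·ft.

M_n ≈ 324 kip·ft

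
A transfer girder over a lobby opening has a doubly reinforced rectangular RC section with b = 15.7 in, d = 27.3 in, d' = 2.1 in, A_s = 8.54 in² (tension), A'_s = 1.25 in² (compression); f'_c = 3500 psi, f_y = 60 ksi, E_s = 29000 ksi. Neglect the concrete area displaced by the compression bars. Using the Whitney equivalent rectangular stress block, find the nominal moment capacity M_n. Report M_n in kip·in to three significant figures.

M_n ≈ 11800 kip·in

Assume both steels yield.
a = (A_s − A'_s) f_y/(0.85 f'_c b) = (8.54 − 1.25) × 60/(0.85 × 3.5 × 15.7) = 9.365 in.
c = a/β₁ = 9.365/0.85 = 11.018 in; ε'_s = 0.003(c − d')/c = 0.0024 ≥ ε_y = 0.0021, so the compression steel yields.
M_n = (A_s − A'_s) f_y (d − a/2) + A'_s f_y (d − d') = 437.4 × (27.3 − 4.6825) + 75 × (27.3 − 2.1) = 9892.9 + 1890.0 = 11782.9 kip·in.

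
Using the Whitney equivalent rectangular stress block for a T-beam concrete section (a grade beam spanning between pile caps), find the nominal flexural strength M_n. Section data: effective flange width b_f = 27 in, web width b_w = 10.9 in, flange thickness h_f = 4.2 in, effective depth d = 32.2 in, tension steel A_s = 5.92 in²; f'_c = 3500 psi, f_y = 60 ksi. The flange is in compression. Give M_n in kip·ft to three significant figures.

M_n ≈ 887 kip·ft

Tension: T = A_s f_y = 5.92 × 60 = 355.2 kips.
Try a within the flange: a = T/(0.85 f'_c b_f) = 355.2/(0.85 × 3.5 × 27) = 4.422 in.
a = 4.422 > h_f = 4.2 in: the block extends into the web. Split into flange-overhang and web parts.
C_f = 0.85 f'_c (b_f − b_w) h_f = 0.85 × 3.5 × (27 − 10.9) × 4.2 = 201.2 kips.
Remaining web compression depth: a_w = (T − C_f)/(0.85 f'_c b_w) = (355.2 − 201.2)/(0.85 × 3.5 × 10.9) = 4.749 in.
M_n = C_f(d − h_f/2) + (T − C_f)(d − a_w/2) = 201.2 × (32.2 − 2.1) + 154 × (32.2 − 2.3745) = 6056.1 + 4593.1 = 10649.2 kip·in.
M_n = 10649.2/12 = 887.43 kip·ft.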